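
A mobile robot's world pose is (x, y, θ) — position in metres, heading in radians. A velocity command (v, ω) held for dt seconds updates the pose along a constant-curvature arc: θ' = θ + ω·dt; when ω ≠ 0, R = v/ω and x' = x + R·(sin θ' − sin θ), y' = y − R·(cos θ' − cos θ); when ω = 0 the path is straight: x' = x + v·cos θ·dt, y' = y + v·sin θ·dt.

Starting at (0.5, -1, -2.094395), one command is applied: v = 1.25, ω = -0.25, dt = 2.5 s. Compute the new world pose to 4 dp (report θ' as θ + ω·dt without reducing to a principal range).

(-1.7813, -3.0610, -2.7194)

θ' = -2.0944 + -0.25·2.5 = -2.7194
R = v/ω = 1.25/-0.25 = -5.0000
x' = 0.5 + -5.0000·(sin -2.7194 − sin -2.0944) = -1.7813
y' = -1 − -5.0000·(cos -2.7194 − cos -2.0944) = -3.0610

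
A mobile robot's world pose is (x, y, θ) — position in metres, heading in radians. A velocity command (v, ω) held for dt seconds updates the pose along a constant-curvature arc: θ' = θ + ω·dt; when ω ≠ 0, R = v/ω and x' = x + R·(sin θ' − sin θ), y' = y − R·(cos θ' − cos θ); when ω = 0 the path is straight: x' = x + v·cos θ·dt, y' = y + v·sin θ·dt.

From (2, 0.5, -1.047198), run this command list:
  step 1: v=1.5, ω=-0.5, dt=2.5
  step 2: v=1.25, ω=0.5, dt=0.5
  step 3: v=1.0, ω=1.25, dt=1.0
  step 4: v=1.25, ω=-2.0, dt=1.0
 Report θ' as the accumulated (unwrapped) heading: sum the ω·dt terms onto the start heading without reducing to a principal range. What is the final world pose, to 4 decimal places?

(1.1944, -5.4574, -2.7972)

step 1: θ'=-2.2972 (R=-3.0000) → pose (1.6446, -2.9926, -2.2972)
step 2: θ'=-2.0472 (R=2.5000) → pose (1.2919, -3.5065, -2.0472)
step 3: θ'=-0.7972 (R=0.8000) → pose (1.4305, -4.4324, -0.7972)
step 4: θ'=-2.7972 (R=-0.6250) → pose (1.1944, -5.4574, -2.7972)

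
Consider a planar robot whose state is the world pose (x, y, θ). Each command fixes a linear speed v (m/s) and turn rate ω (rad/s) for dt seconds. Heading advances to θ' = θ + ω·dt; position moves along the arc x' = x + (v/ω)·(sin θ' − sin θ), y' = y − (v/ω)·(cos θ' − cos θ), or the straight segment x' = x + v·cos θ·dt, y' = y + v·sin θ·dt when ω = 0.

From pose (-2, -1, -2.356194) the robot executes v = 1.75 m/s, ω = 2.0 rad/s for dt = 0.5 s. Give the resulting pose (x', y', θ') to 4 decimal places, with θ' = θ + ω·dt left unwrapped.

θ' = -2.3562 + 2.0·0.5 = -1.3562
R = v/ω = 1.75/2.0 = 0.8750
x' = -2 + 0.8750·(sin -1.3562 − sin -2.3562) = -2.2362
y' = -1 − 0.8750·(cos -1.3562 − cos -2.3562) = -1.8051

(-2.2362, -1.8051, -1.3562)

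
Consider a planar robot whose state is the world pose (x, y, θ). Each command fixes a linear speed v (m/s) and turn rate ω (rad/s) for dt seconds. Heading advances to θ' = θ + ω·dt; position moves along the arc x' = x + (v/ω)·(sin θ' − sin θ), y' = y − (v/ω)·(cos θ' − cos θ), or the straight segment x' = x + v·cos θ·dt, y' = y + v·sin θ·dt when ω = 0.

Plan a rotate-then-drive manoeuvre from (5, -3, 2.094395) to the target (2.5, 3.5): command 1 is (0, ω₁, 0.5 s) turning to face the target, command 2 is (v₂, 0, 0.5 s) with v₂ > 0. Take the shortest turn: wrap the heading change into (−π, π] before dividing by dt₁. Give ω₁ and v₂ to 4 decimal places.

ω₁ = -0.3128, v₂ = 13.9284

heading to target = atan2(3.5−-3, 2.5−5) = 1.9380
Δθ = wrap(1.9380 − 2.0944) = -0.1564; ω₁ = Δθ/dt₁ = -0.3128
distance = √((2.5−5)² + (3.5−-3)²) = 6.9642; v₂ = distance/dt₂ = 13.9284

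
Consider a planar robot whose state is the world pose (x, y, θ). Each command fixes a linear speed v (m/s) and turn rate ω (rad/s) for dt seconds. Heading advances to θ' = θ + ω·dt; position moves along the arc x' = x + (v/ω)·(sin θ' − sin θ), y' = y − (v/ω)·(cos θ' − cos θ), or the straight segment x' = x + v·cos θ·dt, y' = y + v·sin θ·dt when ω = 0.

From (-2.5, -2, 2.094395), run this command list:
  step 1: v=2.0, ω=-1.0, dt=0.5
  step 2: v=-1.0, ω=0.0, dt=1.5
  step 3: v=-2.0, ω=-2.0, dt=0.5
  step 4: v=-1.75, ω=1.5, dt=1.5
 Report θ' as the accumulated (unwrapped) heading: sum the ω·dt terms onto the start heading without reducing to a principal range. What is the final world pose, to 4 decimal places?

(-2.8600, -5.4809, 2.8444)

step 1: θ'=1.5944 (R=-2.0000) → pose (-2.7674, -1.0472, 1.5944)
step 2: θ'=1.5944 (straight) → pose (-2.7320, -2.5468, 1.5944)
step 3: θ'=0.5944 (R=1.0000) → pose (-3.1717, -3.3989, 0.5944)
step 4: θ'=2.8444 (R=-1.1667) → pose (-2.8600, -5.4809, 2.8444)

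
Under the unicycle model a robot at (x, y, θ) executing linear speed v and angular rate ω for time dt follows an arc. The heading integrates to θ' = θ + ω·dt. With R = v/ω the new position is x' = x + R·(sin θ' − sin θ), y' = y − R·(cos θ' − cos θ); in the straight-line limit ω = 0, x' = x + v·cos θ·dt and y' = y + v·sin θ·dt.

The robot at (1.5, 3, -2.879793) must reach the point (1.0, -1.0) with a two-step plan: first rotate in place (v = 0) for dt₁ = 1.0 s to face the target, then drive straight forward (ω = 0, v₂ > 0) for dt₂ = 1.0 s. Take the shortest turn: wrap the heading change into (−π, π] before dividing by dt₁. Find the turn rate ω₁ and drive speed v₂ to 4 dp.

heading to target = atan2(-1−3, 1−1.5) = -1.6952
Δθ = wrap(-1.6952 − -2.8798) = 1.1846; ω₁ = Δθ/dt₁ = 1.1846
distance = √((1−1.5)² + (-1−3)²) = 4.0311; v₂ = distance/dt₂ = 4.0311

ω₁ = 1.1846, v₂ = 4.0311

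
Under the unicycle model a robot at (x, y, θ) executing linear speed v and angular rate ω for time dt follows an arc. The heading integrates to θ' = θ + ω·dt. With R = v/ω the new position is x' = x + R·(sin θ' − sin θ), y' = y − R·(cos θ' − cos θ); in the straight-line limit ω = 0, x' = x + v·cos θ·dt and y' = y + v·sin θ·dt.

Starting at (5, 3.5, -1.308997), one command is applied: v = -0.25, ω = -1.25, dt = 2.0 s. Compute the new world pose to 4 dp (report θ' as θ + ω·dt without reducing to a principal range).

θ' = -1.3090 + -1.25·2.0 = -3.8090
R = v/ω = -0.25/-1.25 = 0.2000
x' = 5 + 0.2000·(sin -3.8090 − sin -1.3090) = 5.3170
y' = 3.5 − 0.2000·(cos -3.8090 − cos -1.3090) = 3.7088

(5.3170, 3.7088, -3.8090)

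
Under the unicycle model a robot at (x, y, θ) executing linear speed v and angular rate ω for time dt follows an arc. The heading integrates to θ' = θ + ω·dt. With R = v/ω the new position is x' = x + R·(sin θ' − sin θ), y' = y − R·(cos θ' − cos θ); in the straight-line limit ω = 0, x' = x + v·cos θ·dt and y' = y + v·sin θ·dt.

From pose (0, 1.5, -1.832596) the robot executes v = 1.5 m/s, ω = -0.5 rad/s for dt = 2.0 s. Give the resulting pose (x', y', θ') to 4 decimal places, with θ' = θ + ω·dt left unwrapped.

θ' = -1.8326 + -0.5·2.0 = -2.8326
R = v/ω = 1.5/-0.5 = -3.0000
x' = 0 + -3.0000·(sin -2.8326 − sin -1.8326) = -1.9855
y' = 1.5 − -3.0000·(cos -2.8326 − cos -1.8326) = -0.5815

(-1.9855, -0.5815, -2.8326)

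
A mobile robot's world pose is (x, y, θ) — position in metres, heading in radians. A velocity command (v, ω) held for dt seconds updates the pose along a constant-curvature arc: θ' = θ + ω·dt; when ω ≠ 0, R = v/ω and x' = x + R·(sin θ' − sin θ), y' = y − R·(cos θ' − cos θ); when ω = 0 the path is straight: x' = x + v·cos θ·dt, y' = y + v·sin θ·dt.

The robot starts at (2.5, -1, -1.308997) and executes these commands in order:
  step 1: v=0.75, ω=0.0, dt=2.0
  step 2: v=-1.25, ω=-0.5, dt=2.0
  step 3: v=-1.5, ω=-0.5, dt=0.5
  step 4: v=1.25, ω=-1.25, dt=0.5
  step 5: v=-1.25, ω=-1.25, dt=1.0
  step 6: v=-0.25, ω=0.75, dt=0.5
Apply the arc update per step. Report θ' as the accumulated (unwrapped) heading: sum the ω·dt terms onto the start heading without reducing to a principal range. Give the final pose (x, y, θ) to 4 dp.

step 1: θ'=-1.3090 (straight) → pose (2.8882, -2.4489, -1.3090)
step 2: θ'=-2.3090 (R=2.5000) → pose (3.4538, -0.1194, -2.3090)
step 3: θ'=-2.5590 (R=3.0000) → pose (4.0223, 0.3668, -2.5590)
step 4: θ'=-3.1840 (R=-1.0000) → pose (3.4297, 0.2027, -3.1840)
step 5: θ'=-4.4340 (R=1.0000) → pose (4.3488, -0.5216, -4.4340)
step 6: θ'=-4.0590 (R=-0.3333) → pose (4.4046, -0.6326, -4.0590)

(4.4046, -0.6326, -4.0590)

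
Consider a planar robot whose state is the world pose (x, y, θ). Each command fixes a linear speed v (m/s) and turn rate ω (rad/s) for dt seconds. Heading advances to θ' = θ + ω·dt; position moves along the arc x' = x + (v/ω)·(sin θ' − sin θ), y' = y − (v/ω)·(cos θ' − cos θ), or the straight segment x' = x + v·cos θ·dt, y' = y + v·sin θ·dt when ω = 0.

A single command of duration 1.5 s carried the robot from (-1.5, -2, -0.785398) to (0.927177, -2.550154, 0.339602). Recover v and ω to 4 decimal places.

Δθ = 0.339602 − -0.785398 = 1.125000
ω = Δθ/dt = 1.125000/1.5 = 0.7500
R = Δx/(sin θ' − sin θ) = 2.3333
v = R·ω = 2.3333·0.7500 = 1.7500

v = 1.7500, ω = 0.7500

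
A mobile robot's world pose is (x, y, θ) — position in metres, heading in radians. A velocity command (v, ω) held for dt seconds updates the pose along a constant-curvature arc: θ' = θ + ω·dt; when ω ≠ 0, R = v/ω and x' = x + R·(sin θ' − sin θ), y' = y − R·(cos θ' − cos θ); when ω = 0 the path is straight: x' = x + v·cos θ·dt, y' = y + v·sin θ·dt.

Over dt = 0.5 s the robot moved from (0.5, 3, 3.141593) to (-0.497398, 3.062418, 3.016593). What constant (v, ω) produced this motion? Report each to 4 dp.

v = 2.0000, ω = -0.2500

Δθ = 3.016593 − 3.141593 = -0.125000
ω = Δθ/dt = -0.125000/0.5 = -0.2500
R = Δx/(sin θ' − sin θ) = -8.0000
v = R·ω = -8.0000·-0.2500 = 2.0000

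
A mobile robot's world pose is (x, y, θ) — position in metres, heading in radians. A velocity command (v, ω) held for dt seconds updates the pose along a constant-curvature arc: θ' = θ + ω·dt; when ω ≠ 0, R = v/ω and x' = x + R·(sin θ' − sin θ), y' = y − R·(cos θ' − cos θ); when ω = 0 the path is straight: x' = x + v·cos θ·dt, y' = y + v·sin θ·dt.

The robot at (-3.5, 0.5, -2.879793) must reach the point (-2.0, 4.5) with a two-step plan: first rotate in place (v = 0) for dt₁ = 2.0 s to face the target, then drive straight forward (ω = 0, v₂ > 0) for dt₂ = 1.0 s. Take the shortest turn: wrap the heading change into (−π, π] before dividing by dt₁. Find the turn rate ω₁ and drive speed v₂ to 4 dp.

ω₁ = -1.0957, v₂ = 4.2720

heading to target = atan2(4.5−0.5, -2−-3.5) = 1.2120
Δθ = wrap(1.2120 − -2.8798) = -2.1914; ω₁ = Δθ/dt₁ = -1.0957
distance = √((-2−-3.5)² + (4.5−0.5)²) = 4.2720; v₂ = distance/dt₂ = 4.2720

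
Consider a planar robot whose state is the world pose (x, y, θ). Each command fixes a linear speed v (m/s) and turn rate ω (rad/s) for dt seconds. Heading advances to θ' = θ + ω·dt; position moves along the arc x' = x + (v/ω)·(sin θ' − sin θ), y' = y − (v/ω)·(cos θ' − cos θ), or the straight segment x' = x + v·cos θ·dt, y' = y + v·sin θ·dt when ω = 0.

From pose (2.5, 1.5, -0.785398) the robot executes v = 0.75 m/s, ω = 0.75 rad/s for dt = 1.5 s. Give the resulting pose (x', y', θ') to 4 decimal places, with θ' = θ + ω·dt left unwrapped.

θ' = -0.7854 + 0.75·1.5 = 0.3396
R = v/ω = 0.75/0.75 = 1.0000
x' = 2.5 + 1.0000·(sin 0.3396 − sin -0.7854) = 3.5402
y' = 1.5 − 1.0000·(cos 0.3396 − cos -0.7854) = 1.2642

(3.5402, 1.2642, 0.3396)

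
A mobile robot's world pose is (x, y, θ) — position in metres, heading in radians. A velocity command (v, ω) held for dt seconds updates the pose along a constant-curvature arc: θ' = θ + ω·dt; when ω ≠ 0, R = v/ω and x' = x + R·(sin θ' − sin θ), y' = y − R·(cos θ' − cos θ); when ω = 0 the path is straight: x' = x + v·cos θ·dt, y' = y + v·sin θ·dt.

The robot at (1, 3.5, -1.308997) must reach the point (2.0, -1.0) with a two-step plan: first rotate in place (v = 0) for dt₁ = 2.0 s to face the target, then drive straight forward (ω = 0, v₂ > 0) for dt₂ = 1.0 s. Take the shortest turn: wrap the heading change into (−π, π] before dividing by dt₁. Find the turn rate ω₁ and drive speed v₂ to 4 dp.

ω₁ = -0.0216, v₂ = 4.6098

heading to target = atan2(-1−3.5, 2−1) = -1.3521
Δθ = wrap(-1.3521 − -1.3090) = -0.0431; ω₁ = Δθ/dt₁ = -0.0216
distance = √((2−1)² + (-1−3.5)²) = 4.6098; v₂ = distance/dt₂ = 4.6098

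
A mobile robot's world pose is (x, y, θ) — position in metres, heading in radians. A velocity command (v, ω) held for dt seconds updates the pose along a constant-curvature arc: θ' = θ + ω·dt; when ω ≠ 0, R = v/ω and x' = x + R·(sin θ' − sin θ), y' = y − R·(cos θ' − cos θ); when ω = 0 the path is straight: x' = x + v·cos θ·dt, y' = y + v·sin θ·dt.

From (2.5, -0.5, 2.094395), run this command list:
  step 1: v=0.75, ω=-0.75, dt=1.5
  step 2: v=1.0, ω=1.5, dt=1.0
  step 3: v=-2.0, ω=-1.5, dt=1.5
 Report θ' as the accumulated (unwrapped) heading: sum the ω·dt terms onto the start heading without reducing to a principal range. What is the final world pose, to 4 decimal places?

(1.8668, -0.8800, 0.2194)

step 1: θ'=0.9694 (R=-1.0000) → pose (2.5415, 0.5658, 0.9694)
step 2: θ'=2.4694 (R=0.6667) → pose (2.4069, 1.4646, 2.4694)
step 3: θ'=0.2194 (R=1.3333) → pose (1.8668, -0.8800, 0.2194)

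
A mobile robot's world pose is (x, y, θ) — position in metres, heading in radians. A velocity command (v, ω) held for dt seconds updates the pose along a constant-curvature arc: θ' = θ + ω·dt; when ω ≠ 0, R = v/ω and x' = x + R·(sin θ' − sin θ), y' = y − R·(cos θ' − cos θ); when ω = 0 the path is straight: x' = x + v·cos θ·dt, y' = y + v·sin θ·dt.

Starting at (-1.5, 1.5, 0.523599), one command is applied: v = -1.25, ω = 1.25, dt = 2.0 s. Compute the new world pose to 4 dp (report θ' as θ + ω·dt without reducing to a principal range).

θ' = 0.5236 + 1.25·2.0 = 3.0236
R = v/ω = -1.25/1.25 = -1.0000
x' = -1.5 + -1.0000·(sin 3.0236 − sin 0.5236) = -1.1177
y' = 1.5 − -1.0000·(cos 3.0236 − cos 0.5236) = -0.3591

(-1.1177, -0.3591, 3.0236)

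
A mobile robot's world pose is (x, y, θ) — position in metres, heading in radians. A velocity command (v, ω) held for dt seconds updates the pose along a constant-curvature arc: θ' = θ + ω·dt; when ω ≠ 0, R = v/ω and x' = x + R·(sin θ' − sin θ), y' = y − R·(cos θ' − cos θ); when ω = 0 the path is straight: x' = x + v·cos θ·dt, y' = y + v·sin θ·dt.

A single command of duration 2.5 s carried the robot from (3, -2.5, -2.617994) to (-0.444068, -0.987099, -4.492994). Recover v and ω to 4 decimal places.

v = 1.7500, ω = -0.7500

Δθ = -4.492994 − -2.617994 = -1.875000
ω = Δθ/dt = -1.875000/2.5 = -0.7500
R = Δx/(sin θ' − sin θ) = -2.3333
v = R·ω = -2.3333·-0.7500 = 1.7500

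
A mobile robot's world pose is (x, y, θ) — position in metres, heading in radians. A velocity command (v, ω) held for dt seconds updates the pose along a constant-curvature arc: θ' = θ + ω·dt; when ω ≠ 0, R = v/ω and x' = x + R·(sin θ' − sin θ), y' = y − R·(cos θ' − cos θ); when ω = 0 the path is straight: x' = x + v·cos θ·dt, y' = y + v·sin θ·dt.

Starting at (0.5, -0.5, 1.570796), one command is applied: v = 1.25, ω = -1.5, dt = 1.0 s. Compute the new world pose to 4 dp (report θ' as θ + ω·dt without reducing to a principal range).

θ' = 1.5708 + -1.5·1.0 = 0.0708
R = v/ω = 1.25/-1.5 = -0.8333
x' = 0.5 + -0.8333·(sin 0.0708 − sin 1.5708) = 1.2744
y' = -0.5 − -0.8333·(cos 0.0708 − cos 1.5708) = 0.3312

(1.2744, 0.3312, 0.0708)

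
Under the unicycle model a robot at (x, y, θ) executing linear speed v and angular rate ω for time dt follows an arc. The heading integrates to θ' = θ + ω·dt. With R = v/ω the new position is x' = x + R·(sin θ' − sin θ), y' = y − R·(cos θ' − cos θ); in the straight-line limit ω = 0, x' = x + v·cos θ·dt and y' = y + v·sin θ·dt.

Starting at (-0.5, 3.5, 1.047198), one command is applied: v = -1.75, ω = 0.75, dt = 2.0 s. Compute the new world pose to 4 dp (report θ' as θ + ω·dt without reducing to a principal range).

θ' = 1.0472 + 0.75·2.0 = 2.5472
R = v/ω = -1.75/0.75 = -2.3333
x' = -0.5 + -2.3333·(sin 2.5472 − sin 1.0472) = 0.2140
y' = 3.5 − -2.3333·(cos 2.5472 − cos 1.0472) = 0.4002

(0.2140, 0.4002, 2.5472)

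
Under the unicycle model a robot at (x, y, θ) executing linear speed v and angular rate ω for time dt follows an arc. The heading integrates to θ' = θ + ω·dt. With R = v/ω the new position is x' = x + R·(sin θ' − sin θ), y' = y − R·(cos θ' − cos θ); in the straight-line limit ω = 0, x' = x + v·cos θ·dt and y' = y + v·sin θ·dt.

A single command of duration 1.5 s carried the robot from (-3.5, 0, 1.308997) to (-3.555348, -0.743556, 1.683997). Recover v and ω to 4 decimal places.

Δθ = 1.683997 − 1.308997 = 0.375000
ω = Δθ/dt = 0.375000/1.5 = 0.2500
R = −Δy/(cos θ' − cos θ) = -2.0000
v = R·ω = -2.0000·0.2500 = -0.5000

v = -0.5000, ω = 0.2500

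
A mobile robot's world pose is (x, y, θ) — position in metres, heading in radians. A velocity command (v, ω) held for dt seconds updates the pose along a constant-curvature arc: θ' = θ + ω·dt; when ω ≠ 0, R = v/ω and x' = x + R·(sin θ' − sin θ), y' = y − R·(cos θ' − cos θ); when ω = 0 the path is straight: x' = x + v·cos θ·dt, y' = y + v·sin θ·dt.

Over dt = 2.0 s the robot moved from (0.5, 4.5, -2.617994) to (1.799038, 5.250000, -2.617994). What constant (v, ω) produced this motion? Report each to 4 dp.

v = -0.7500, ω = 0.0000

Δθ = -2.617994 − -2.617994 = 0.000000
ω = Δθ/dt = 0.000000/2.0 = 0.0000
ω = 0 → v = (Δx·cos θ + Δy·sin θ)/dt = -0.7500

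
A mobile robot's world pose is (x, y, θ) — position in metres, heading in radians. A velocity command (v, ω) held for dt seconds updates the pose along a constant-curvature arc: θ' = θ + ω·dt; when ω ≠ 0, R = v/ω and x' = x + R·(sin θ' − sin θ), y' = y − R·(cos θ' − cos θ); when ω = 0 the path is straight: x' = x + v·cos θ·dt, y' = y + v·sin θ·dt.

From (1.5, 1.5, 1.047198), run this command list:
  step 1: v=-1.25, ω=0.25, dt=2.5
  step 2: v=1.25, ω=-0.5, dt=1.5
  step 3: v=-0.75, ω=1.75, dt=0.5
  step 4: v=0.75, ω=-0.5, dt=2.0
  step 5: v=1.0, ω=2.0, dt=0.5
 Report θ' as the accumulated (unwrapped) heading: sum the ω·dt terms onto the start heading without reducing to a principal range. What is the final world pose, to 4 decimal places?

(1.7927, 1.7484, 1.7972)

step 1: θ'=1.6722 (R=-5.0000) → pose (0.8558, -1.5061, 1.6722)
step 2: θ'=0.9222 (R=-2.5000) → pose (1.3506, 0.2571, 0.9222)
step 3: θ'=1.7972 (R=-0.4286) → pose (1.2745, -0.0980, 1.7972)
step 4: θ'=0.7972 (R=-1.5000) → pose (1.6632, 1.2868, 0.7972)
step 5: θ'=1.7972 (R=0.5000) → pose (1.7927, 1.7484, 1.7972)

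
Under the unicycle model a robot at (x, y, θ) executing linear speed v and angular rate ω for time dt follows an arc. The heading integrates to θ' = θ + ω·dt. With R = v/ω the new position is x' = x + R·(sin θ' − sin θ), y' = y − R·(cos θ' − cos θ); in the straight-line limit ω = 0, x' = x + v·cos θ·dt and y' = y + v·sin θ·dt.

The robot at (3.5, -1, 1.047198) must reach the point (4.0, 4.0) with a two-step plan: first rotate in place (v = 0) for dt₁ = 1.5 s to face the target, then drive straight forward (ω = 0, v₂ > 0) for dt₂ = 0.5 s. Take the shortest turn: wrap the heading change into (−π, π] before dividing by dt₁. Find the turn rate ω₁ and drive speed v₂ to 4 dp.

heading to target = atan2(4−-1, 4−3.5) = 1.4711
Δθ = wrap(1.4711 − 1.0472) = 0.4239; ω₁ = Δθ/dt₁ = 0.2826
distance = √((4−3.5)² + (4−-1)²) = 5.0249; v₂ = distance/dt₂ = 10.0499

ω₁ = 0.2826, v₂ = 10.0499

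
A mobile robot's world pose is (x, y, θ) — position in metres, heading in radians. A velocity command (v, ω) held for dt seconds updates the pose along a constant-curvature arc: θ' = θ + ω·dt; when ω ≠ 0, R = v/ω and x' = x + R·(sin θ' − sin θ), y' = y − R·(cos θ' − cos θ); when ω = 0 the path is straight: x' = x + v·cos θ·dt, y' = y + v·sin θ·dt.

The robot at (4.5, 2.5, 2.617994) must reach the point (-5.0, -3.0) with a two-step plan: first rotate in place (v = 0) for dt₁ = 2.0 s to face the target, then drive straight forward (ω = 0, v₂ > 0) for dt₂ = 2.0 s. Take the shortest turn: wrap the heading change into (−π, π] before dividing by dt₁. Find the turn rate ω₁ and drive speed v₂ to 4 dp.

ω₁ = 0.5242, v₂ = 5.4886

heading to target = atan2(-3−2.5, -5−4.5) = -2.6168
Δθ = wrap(-2.6168 − 2.6180) = 1.0484; ω₁ = Δθ/dt₁ = 0.5242
distance = √((-5−4.5)² + (-3−2.5)²) = 10.9772; v₂ = distance/dt₂ = 5.4886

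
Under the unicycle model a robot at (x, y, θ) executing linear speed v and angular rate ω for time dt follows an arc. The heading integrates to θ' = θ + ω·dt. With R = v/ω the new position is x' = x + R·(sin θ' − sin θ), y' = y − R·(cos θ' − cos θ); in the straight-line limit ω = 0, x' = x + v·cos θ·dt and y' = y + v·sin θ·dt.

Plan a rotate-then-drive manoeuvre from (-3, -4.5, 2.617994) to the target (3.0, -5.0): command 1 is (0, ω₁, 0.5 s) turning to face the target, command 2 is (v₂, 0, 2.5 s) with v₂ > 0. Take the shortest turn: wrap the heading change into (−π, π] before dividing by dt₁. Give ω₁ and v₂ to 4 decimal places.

heading to target = atan2(-5−-4.5, 3−-3) = -0.0831
Δθ = wrap(-0.0831 − 2.6180) = -2.7011; ω₁ = Δθ/dt₁ = -5.4023
distance = √((3−-3)² + (-5−-4.5)²) = 6.0208; v₂ = distance/dt₂ = 2.4083

ω₁ = -5.4023, v₂ = 2.4083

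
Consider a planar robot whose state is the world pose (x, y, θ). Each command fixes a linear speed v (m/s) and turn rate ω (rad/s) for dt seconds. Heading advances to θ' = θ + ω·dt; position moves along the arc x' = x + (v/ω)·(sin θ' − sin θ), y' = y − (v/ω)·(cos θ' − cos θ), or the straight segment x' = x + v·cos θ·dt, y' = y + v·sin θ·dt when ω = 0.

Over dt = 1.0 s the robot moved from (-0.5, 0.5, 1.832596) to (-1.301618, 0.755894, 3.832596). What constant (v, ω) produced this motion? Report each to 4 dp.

v = 1.0000, ω = 2.0000

Δθ = 3.832596 − 1.832596 = 2.000000
ω = Δθ/dt = 2.000000/1.0 = 2.0000
R = Δx/(sin θ' − sin θ) = 0.5000
v = R·ω = 0.5000·2.0000 = 1.0000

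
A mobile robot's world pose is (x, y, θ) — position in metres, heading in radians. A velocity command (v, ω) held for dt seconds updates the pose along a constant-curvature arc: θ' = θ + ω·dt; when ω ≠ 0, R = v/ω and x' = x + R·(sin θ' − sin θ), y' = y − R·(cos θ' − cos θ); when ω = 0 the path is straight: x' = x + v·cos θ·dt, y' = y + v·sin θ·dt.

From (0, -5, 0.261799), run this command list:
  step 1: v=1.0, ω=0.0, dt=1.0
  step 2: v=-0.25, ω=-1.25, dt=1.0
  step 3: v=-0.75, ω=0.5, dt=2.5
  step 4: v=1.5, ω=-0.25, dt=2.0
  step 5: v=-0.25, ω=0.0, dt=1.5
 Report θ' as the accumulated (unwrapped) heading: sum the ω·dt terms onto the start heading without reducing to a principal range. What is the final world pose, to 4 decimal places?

step 1: θ'=0.2618 (straight) → pose (0.9659, -4.7412, 0.2618)
step 2: θ'=-0.9882 (R=0.2000) → pose (0.7472, -4.6580, -0.9882)
step 3: θ'=0.2618 (R=-1.5000) → pose (-0.8936, -4.0344, 0.2618)
step 4: θ'=-0.2382 (R=-6.0000) → pose (2.0750, -3.9994, -0.2382)
step 5: θ'=-0.2382 (straight) → pose (1.7106, -3.9109, -0.2382)

(1.7106, -3.9109, -0.2382)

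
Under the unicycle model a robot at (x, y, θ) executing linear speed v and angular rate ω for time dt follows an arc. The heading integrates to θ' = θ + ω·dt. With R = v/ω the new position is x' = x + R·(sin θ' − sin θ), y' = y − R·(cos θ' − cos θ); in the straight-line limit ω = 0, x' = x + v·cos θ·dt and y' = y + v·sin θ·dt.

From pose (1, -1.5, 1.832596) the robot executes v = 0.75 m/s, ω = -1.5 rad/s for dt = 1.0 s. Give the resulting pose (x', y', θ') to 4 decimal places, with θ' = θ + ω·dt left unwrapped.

(1.3197, -0.8980, 0.3326)

θ' = 1.8326 + -1.5·1.0 = 0.3326
R = v/ω = 0.75/-1.5 = -0.5000
x' = 1 + -0.5000·(sin 0.3326 − sin 1.8326) = 1.3197
y' = -1.5 − -0.5000·(cos 0.3326 − cos 1.8326) = -0.8980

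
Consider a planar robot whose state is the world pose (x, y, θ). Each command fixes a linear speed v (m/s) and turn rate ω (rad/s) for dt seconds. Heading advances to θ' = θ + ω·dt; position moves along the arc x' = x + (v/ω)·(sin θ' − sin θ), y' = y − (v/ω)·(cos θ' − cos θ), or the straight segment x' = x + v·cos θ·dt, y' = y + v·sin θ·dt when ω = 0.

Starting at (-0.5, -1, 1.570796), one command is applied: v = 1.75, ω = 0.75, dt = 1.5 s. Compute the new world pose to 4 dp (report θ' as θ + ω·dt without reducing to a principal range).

θ' = 1.5708 + 0.75·1.5 = 2.6958
R = v/ω = 1.75/0.75 = 2.3333
x' = -0.5 + 2.3333·(sin 2.6958 − sin 1.5708) = -1.8273
y' = -1 − 2.3333·(cos 2.6958 − cos 1.5708) = 1.1053

(-1.8273, 1.1053, 2.6958)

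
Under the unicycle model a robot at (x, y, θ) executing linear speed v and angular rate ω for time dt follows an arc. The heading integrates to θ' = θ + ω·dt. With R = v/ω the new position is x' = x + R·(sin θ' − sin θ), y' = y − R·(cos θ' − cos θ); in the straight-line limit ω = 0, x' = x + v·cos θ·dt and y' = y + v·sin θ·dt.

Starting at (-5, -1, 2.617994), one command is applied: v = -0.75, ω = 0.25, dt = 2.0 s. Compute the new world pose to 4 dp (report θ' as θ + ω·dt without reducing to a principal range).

θ' = 2.6180 + 0.25·2.0 = 3.1180
R = v/ω = -0.75/0.25 = -3.0000
x' = -5 + -3.0000·(sin 3.1180 − sin 2.6180) = -3.5708
y' = -1 − -3.0000·(cos 3.1180 − cos 2.6180) = -1.4011

(-3.5708, -1.4011, 3.1180)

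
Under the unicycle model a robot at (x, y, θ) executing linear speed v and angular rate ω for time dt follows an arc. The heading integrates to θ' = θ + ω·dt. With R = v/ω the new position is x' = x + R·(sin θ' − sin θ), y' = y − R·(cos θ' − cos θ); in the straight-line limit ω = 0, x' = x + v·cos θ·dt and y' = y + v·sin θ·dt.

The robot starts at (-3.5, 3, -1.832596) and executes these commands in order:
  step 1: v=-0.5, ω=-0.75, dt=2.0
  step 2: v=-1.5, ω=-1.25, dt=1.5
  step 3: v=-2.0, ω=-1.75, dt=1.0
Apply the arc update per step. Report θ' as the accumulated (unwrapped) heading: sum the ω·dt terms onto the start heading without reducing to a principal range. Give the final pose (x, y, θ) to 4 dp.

step 1: θ'=-3.3326 (R=0.6667) → pose (-2.7295, 3.4820, -3.3326)
step 2: θ'=-5.2076 (R=1.2000) → pose (-1.9015, 1.7336, -5.2076)
step 3: θ'=-6.9576 (R=1.1429) → pose (-3.6207, 1.3840, -6.9576)

(-3.6207, 1.3840, -6.9576)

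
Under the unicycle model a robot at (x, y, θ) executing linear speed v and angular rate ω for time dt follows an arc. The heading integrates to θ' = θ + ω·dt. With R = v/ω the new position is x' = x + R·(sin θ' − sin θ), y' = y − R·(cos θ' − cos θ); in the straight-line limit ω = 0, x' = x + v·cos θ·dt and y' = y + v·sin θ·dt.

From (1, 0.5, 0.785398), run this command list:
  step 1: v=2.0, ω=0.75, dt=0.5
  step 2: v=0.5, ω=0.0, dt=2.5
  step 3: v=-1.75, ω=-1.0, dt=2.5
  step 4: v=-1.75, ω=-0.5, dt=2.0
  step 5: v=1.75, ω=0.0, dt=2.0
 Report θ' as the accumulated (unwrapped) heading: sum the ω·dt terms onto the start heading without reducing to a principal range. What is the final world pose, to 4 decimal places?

(-2.7920, 3.4850, -2.3396)

step 1: θ'=1.1604 (R=2.6667) → pose (1.5596, 1.3217, 1.1604)
step 2: θ'=1.1604 (straight) → pose (2.0583, 2.4679, 1.1604)
step 3: θ'=-1.3396 (R=1.7500) → pose (-1.2498, 2.7651, -1.3396)
step 4: θ'=-2.3396 (R=3.5000) → pose (-0.3585, 6.0006, -2.3396)
step 5: θ'=-2.3396 (straight) → pose (-2.7920, 3.4850, -2.3396)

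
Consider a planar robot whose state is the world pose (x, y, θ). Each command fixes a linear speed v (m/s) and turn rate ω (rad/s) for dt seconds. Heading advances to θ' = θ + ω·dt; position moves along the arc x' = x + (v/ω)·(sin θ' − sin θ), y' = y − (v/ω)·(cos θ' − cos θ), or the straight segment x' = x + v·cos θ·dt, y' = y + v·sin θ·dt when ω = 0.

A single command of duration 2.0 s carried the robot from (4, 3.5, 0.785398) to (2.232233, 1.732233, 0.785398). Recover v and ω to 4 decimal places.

Δθ = 0.785398 − 0.785398 = 0.000000
ω = Δθ/dt = 0.000000/2.0 = 0.0000
ω = 0 → v = (Δx·cos θ + Δy·sin θ)/dt = -1.2500

v = -1.2500, ω = 0.0000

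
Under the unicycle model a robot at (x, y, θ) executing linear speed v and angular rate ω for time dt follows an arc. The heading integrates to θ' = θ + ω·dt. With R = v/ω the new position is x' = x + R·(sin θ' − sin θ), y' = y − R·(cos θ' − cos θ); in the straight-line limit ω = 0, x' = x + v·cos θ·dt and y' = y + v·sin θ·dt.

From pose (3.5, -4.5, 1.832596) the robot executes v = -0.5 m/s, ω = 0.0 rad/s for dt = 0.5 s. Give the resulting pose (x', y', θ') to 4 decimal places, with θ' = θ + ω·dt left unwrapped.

θ' = 1.8326 + 0.0·0.5 = 1.8326
ω = 0 → straight: x' = 3.5 + -0.5·cos(1.8326)·0.5 = 3.5647
y' = -4.5 + -0.5·sin(1.8326)·0.5 = -4.7415

(3.5647, -4.7415, 1.8326)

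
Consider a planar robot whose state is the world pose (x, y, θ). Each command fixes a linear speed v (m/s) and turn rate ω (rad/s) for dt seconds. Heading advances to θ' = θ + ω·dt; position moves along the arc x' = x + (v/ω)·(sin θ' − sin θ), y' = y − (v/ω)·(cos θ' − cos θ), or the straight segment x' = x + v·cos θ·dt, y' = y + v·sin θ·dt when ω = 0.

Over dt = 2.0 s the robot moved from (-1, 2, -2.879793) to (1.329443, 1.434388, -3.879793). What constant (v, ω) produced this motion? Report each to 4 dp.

Δθ = -3.879793 − -2.879793 = -1.000000
ω = Δθ/dt = -1.000000/2.0 = -0.5000
R = Δx/(sin θ' − sin θ) = 2.5000
v = R·ω = 2.5000·-0.5000 = -1.2500

v = -1.2500, ω = -0.5000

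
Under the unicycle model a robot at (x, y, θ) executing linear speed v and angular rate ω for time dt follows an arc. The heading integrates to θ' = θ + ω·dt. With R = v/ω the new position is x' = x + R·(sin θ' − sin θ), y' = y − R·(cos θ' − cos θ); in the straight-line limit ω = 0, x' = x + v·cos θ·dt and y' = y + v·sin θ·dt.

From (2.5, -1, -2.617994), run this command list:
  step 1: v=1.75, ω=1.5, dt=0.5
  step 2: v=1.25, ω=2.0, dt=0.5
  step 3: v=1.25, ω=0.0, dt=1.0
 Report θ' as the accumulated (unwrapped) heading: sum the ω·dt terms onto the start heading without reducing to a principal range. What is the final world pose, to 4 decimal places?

step 1: θ'=-1.8680 (R=1.1667) → pose (1.9678, -1.6687, -1.8680)
step 2: θ'=-0.8680 (R=0.6250) → pose (2.0885, -2.2557, -0.8680)
step 3: θ'=-0.8680 (straight) → pose (2.8965, -3.2095, -0.8680)

(2.8965, -3.2095, -0.8680)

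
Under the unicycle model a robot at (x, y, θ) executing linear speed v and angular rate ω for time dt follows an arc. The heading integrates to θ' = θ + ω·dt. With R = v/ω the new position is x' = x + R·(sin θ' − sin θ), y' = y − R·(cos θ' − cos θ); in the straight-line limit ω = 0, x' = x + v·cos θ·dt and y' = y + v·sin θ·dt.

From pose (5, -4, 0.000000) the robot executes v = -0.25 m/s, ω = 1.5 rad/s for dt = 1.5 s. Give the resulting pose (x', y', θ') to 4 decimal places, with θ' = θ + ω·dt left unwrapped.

θ' = 0.0000 + 1.5·1.5 = 2.2500
R = v/ω = -0.25/1.5 = -0.1667
x' = 5 + -0.1667·(sin 2.2500 − sin 0.0000) = 4.8703
y' = -4 − -0.1667·(cos 2.2500 − cos 0.0000) = -4.2714

(4.8703, -4.2714, 2.2500)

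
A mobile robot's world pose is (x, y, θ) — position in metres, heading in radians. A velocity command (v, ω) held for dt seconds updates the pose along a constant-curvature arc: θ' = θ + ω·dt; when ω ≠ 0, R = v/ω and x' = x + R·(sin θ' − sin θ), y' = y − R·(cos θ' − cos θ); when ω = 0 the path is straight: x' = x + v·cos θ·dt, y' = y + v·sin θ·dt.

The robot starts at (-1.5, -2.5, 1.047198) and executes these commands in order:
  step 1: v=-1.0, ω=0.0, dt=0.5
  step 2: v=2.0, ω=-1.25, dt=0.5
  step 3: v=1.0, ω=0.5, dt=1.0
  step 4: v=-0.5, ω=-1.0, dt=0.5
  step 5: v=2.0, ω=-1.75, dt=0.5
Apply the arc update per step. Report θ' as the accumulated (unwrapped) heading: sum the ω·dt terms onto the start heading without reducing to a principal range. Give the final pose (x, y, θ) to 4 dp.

step 1: θ'=1.0472 (straight) → pose (-1.7500, -2.9330, 1.0472)
step 2: θ'=0.4222 (R=-1.6000) → pose (-1.0200, -2.2735, 0.4222)
step 3: θ'=0.9222 (R=2.0000) → pose (-0.2457, -1.6573, 0.9222)
step 4: θ'=0.4222 (R=0.5000) → pose (-0.4392, -1.8113, 0.4222)
step 5: θ'=-0.4528 (R=-1.1429) → pose (0.5291, -1.8261, -0.4528)

(0.5291, -1.8261, -0.4528)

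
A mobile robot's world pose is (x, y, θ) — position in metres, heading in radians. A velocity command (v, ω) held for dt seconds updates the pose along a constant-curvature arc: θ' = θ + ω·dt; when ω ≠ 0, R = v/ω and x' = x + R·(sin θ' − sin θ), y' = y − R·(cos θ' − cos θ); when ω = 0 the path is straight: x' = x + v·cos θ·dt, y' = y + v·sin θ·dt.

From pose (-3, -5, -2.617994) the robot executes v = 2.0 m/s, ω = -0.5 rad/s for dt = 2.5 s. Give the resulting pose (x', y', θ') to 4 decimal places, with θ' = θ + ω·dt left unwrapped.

θ' = -2.6180 + -0.5·2.5 = -3.8680
R = v/ω = 2.0/-0.5 = -4.0000
x' = -3 + -4.0000·(sin -3.8680 − sin -2.6180) = -7.6567
y' = -5 − -4.0000·(cos -3.8680 − cos -2.6180) = -4.5262

(-7.6567, -4.5262, -3.8680)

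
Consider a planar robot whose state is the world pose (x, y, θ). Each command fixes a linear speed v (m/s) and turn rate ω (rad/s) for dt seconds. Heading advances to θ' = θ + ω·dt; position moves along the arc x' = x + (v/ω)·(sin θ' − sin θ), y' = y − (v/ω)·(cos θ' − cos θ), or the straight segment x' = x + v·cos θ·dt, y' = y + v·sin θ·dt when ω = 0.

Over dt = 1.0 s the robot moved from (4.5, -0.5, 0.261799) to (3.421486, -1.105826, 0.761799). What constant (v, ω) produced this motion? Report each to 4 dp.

v = -1.2500, ω = 0.5000

Δθ = 0.761799 − 0.261799 = 0.500000
ω = Δθ/dt = 0.500000/1.0 = 0.5000
R = Δx/(sin θ' − sin θ) = -2.5000
v = R·ω = -2.5000·0.5000 = -1.2500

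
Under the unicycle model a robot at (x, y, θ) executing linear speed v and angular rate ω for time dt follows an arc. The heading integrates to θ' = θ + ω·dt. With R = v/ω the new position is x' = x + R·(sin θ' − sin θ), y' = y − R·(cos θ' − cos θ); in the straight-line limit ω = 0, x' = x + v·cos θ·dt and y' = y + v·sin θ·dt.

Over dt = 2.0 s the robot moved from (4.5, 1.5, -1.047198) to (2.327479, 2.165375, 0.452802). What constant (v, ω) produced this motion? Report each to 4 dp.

v = -1.2500, ω = 0.7500

Δθ = 0.452802 − -1.047198 = 1.500000
ω = Δθ/dt = 1.500000/2.0 = 0.7500
R = Δx/(sin θ' − sin θ) = -1.6667
v = R·ω = -1.6667·0.7500 = -1.2500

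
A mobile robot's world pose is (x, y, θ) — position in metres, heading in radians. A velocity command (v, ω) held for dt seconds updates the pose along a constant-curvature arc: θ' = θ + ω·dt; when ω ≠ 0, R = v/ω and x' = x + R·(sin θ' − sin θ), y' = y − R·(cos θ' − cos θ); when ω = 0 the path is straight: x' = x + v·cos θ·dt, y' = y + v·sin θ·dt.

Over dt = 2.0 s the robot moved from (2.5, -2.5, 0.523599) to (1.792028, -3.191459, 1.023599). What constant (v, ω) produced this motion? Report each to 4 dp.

v = -0.5000, ω = 0.2500

Δθ = 1.023599 − 0.523599 = 0.500000
ω = Δθ/dt = 0.500000/2.0 = 0.2500
R = Δx/(sin θ' − sin θ) = -2.0000
v = R·ω = -2.0000·0.2500 = -0.5000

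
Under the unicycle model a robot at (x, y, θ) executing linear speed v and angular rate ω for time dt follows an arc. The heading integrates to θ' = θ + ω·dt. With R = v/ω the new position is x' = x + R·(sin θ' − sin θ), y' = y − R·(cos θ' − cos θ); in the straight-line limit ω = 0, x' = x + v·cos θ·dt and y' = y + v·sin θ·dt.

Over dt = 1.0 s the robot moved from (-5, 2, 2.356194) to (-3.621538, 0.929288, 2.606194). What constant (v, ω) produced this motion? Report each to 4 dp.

Δθ = 2.606194 − 2.356194 = 0.250000
ω = Δθ/dt = 0.250000/1.0 = 0.2500
R = Δx/(sin θ' − sin θ) = -7.0000
v = R·ω = -7.0000·0.2500 = -1.7500

v = -1.7500, ω = 0.2500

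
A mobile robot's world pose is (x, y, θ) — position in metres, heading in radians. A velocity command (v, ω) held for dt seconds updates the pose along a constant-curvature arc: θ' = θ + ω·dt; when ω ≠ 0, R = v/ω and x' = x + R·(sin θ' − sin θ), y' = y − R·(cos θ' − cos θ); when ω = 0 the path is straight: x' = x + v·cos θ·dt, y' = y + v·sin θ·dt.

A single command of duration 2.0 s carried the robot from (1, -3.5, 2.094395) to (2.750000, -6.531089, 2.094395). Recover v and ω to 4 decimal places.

Δθ = 2.094395 − 2.094395 = 0.000000
ω = Δθ/dt = 0.000000/2.0 = 0.0000
ω = 0 → v = (Δx·cos θ + Δy·sin θ)/dt = -1.7500

v = -1.7500, ω = 0.0000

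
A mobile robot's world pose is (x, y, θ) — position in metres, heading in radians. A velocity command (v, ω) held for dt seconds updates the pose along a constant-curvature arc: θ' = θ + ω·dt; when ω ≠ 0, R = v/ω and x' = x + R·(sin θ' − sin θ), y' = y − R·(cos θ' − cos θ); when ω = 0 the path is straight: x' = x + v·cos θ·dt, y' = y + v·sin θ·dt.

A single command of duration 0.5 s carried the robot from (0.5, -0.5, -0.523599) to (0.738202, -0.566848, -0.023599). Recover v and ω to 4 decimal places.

v = 0.5000, ω = 1.0000

Δθ = -0.023599 − -0.523599 = 0.500000
ω = Δθ/dt = 0.500000/0.5 = 1.0000
R = Δx/(sin θ' − sin θ) = 0.5000
v = R·ω = 0.5000·1.0000 = 0.5000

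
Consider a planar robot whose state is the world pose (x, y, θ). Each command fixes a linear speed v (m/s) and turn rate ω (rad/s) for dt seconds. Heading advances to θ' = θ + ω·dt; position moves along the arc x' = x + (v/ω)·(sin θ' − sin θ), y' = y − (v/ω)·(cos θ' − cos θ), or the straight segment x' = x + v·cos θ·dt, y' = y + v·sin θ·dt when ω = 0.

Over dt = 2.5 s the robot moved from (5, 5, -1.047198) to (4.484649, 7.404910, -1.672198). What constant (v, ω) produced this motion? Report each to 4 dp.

v = -1.0000, ω = -0.2500

Δθ = -1.672198 − -1.047198 = -0.625000
ω = Δθ/dt = -0.625000/2.5 = -0.2500
R = −Δy/(cos θ' − cos θ) = 4.0000
v = R·ω = 4.0000·-0.2500 = -1.0000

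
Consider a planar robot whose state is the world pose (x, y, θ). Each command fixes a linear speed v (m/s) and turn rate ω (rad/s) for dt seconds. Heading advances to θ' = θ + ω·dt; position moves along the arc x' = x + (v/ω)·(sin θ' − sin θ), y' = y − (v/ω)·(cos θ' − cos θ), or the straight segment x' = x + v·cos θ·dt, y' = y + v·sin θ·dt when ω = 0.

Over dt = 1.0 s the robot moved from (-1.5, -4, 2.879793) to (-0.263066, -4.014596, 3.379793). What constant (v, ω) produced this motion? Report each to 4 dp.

Δθ = 3.379793 − 2.879793 = 0.500000
ω = Δθ/dt = 0.500000/1.0 = 0.5000
R = Δx/(sin θ' − sin θ) = -2.5000
v = R·ω = -2.5000·0.5000 = -1.2500

v = -1.2500, ω = 0.5000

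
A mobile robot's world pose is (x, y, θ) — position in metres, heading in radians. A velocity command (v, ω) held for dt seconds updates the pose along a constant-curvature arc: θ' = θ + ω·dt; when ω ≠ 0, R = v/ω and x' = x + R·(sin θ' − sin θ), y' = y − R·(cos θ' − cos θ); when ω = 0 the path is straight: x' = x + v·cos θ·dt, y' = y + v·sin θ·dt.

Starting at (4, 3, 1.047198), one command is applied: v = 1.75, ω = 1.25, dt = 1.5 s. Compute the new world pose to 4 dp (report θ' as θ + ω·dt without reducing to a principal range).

(3.0923, 5.0664, 2.9222)

θ' = 1.0472 + 1.25·1.5 = 2.9222
R = v/ω = 1.75/1.25 = 1.4000
x' = 4 + 1.4000·(sin 2.9222 − sin 1.0472) = 3.0923
y' = 3 − 1.4000·(cos 2.9222 − cos 1.0472) = 5.0664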